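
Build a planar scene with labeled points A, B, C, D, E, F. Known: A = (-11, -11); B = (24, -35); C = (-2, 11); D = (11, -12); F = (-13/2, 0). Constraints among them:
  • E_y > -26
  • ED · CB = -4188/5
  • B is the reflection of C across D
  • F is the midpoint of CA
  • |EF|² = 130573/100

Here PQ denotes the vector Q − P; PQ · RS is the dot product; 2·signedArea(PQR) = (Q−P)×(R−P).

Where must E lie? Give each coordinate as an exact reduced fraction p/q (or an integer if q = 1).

1. E_x = 94/5  [line -26·x + 46·y + 8378/5 = 0 ∩ |EF|² = 130573/100]
2. E_y = -129/5  [line -26·x + 46·y + 8378/5 = 0 ∩ |EF|² = 130573/100]
   → E = (94/5, -129/5)

E = (94/5, -129/5)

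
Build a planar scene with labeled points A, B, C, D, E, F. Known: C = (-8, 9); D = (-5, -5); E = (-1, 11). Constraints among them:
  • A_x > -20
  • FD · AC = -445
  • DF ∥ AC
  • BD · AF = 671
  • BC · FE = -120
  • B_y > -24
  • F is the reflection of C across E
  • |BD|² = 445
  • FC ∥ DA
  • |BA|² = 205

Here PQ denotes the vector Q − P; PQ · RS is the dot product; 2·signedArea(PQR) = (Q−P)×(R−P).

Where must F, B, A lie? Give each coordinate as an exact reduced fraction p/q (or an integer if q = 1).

A = (-19, -9)
B = (-16, -23)
F = (6, 13)

1. F_x = 6  [F is the reflection of C across E]
2. F_y = 13  [F is the reflection of C across E]
   → F = (6, 13)
3. A_x = -19  [DF ∥ AC ∩ FC ∥ DA]
4. A_y = -9  [DF ∥ AC ∩ FC ∥ DA]
   → A = (-19, -9)
5. B_x = -16  [BD · AF = 671 ∩ BC · FE = -120]
6. B_y = -23  [BD · AF = 671 ∩ BC · FE = -120]
   → B = (-16, -23)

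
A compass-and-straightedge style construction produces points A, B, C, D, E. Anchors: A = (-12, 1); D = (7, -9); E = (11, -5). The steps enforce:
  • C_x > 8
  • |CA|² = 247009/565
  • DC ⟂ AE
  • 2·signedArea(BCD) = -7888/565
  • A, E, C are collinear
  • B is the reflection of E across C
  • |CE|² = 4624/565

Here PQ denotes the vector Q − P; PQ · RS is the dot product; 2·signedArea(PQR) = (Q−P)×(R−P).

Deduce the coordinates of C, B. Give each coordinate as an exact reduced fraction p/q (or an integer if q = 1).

B = (3087/565, -2009/565)
C = (4651/565, -2417/565)

1. C_x = 4651/565  [A, E, C are collinear ∩ DC ⟂ AE]
2. C_y = -2417/565  [A, E, C are collinear ∩ DC ⟂ AE]
   → C = (4651/565, -2417/565)
3. B_x = 3087/565  [B is the reflection of E across C]
4. B_y = -2009/565  [B is the reflection of E across C]
   → B = (3087/565, -2009/565)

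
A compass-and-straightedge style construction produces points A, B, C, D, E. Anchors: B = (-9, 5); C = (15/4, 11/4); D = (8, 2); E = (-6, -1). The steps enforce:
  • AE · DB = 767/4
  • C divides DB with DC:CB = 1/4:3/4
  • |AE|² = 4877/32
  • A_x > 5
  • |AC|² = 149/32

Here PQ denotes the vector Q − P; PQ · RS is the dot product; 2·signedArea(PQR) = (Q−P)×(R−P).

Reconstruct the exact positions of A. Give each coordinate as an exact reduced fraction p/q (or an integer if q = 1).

A = (47/8, 19/8)

1. A_x = 47/8  [line 17·x + -3·y + -371/4 = 0 ∩ |AE|² = 4877/32]
2. A_y = 19/8  [line 17·x + -3·y + -371/4 = 0 ∩ |AE|² = 4877/32]
   → A = (47/8, 19/8)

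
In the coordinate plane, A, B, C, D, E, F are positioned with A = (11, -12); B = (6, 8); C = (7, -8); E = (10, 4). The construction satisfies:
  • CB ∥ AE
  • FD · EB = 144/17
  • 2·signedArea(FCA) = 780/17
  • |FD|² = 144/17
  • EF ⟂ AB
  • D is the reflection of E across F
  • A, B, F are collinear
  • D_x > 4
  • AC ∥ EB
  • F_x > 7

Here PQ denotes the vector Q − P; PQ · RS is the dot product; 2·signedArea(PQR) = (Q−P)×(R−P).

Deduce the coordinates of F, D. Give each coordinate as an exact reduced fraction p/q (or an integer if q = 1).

D = (74/17, 44/17)
F = (122/17, 56/17)

1. F_x = 122/17  [A, B, F are collinear ∩ EF ⟂ AB]
2. F_y = 56/17  [A, B, F are collinear ∩ EF ⟂ AB]
   → F = (122/17, 56/17)
3. D_x = 74/17  [D is the reflection of E across F]
4. D_y = 44/17  [D is the reflection of E across F]
   → D = (74/17, 44/17)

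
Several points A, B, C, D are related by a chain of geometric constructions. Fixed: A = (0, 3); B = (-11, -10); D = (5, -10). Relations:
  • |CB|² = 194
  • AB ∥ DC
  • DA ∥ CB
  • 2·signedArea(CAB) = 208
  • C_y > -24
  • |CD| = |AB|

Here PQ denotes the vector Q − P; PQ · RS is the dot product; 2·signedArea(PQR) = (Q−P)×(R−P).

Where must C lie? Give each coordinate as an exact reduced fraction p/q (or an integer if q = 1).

C = (-6, -23)

1. C_x = -6  [DA ∥ CB ∩ AB ∥ DC]
2. C_y = -23  [DA ∥ CB ∩ AB ∥ DC]
   → C = (-6, -23)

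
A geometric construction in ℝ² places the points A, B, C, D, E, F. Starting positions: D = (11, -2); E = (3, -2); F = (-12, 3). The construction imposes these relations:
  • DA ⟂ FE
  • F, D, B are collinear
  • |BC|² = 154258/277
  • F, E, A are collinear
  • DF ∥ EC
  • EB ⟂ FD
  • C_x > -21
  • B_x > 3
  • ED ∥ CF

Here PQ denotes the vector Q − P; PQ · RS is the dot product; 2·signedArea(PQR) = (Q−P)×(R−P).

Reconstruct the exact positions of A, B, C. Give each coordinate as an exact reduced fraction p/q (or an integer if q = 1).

1. A_x = 51/5  [F, E, A are collinear ∩ DA ⟂ FE]
2. A_y = -22/5  [F, E, A are collinear ∩ DA ⟂ FE]
   → A = (51/5, -22/5)
3. B_x = 931/277  [F, D, B are collinear ∩ EB ⟂ FD]
4. B_y = -94/277  [F, D, B are collinear ∩ EB ⟂ FD]
   → B = (931/277, -94/277)
5. C_x = -20  [ED ∥ CF ∩ DF ∥ EC]
6. C_y = 3  [ED ∥ CF ∩ DF ∥ EC]
   → C = (-20, 3)

A = (51/5, -22/5)
B = (931/277, -94/277)
C = (-20, 3)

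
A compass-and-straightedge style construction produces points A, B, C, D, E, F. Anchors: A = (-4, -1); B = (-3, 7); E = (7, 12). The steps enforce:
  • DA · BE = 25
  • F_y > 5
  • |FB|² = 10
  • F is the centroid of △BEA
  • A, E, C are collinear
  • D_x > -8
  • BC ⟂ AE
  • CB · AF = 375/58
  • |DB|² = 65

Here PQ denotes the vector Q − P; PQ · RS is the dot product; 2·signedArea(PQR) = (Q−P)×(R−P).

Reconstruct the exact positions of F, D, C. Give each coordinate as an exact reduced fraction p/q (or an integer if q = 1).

1. F_x = 0  [F is the centroid of △BEA]
2. F_y = 6  [F is the centroid of △BEA]
   → F = (0, 6)
3. D_x = -7  [line -10·x + -5·y + -70 = 0 ∩ |DB|² = 65]
4. D_y = 0  [line -10·x + -5·y + -70 = 0 ∩ |DB|² = 65]
   → D = (-7, 0)
5. C_x = 21/58  [A, E, C are collinear ∩ BC ⟂ AE]
6. C_y = 241/58  [A, E, C are collinear ∩ BC ⟂ AE]
   → C = (21/58, 241/58)

C = (21/58, 241/58)
D = (-7, 0)
F = (0, 6)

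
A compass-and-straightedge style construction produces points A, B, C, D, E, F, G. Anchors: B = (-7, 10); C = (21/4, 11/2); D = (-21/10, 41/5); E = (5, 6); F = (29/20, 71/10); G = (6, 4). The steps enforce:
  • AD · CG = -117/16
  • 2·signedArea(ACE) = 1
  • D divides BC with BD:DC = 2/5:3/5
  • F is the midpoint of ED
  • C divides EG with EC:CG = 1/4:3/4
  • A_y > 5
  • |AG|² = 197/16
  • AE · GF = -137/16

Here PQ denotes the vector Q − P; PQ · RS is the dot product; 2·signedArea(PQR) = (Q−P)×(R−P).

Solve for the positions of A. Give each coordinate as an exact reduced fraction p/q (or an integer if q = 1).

A = (61/20, 59/10)

1. A_x = 61/20  [AE · GF = -137/16 ∩ AD · CG = -117/16]
2. A_y = 59/10  [AE · GF = -137/16 ∩ AD · CG = -117/16]
   → A = (61/20, 59/10)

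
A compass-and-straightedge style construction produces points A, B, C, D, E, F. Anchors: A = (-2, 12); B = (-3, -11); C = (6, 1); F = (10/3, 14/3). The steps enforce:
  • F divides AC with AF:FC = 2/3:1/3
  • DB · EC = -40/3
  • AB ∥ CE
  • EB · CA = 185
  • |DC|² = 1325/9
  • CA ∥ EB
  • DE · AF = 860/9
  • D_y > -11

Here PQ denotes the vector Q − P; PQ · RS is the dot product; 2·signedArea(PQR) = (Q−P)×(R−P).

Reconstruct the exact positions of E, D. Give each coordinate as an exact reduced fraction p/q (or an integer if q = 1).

1. E_x = 5  [CA ∥ EB ∩ AB ∥ CE]
2. E_y = -22  [CA ∥ EB ∩ AB ∥ CE]
   → E = (5, -22)
3. D_x = 8/3  [DE · AF = 860/9 ∩ DB · EC = -40/3]
4. D_y = -32/3  [DE · AF = 860/9 ∩ DB · EC = -40/3]
   → D = (8/3, -32/3)

D = (8/3, -32/3)
E = (5, -22)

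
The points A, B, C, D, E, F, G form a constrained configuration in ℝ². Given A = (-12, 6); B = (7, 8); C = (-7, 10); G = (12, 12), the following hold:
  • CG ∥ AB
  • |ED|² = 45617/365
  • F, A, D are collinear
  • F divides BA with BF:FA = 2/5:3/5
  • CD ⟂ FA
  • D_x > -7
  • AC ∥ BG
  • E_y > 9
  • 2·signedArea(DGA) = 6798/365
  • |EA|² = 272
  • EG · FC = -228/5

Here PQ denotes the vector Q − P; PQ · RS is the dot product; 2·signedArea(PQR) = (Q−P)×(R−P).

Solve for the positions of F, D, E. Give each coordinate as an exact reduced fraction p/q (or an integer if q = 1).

D = (-2423/365, 2396/365)
E = (4, 10)
F = (-3/5, 36/5)

1. F_x = -3/5  [F divides BA with BF:FA = 2/5:3/5]
2. F_y = 36/5  [F divides BA with BF:FA = 2/5:3/5]
   → F = (-3/5, 36/5)
3. D_x = -2423/365  [F, A, D are collinear ∩ CD ⟂ FA]
4. D_y = 2396/365  [F, A, D are collinear ∩ CD ⟂ FA]
   → D = (-2423/365, 2396/365)
5. E_x = 4  [line 32/5·x + -14/5·y + 12/5 = 0 ∩ |ED|² = 45617/365]
6. E_y = 10  [line 32/5·x + -14/5·y + 12/5 = 0 ∩ |ED|² = 45617/365]
   → E = (4, 10)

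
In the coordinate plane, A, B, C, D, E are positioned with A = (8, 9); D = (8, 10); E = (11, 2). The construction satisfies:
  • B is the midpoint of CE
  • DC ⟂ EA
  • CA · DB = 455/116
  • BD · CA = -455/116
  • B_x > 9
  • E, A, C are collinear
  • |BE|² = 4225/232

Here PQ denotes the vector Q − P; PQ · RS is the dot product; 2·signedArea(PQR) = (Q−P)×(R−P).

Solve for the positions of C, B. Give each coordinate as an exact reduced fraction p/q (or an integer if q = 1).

B = (1081/116, 687/116)
C = (443/58, 571/58)

1. C_x = 443/58  [E, A, C are collinear ∩ DC ⟂ EA]
2. C_y = 571/58  [E, A, C are collinear ∩ DC ⟂ EA]
   → C = (443/58, 571/58)
3. B_x = 1081/116  [B is the midpoint of CE]
4. B_y = 687/116  [B is the midpoint of CE]
   → B = (1081/116, 687/116)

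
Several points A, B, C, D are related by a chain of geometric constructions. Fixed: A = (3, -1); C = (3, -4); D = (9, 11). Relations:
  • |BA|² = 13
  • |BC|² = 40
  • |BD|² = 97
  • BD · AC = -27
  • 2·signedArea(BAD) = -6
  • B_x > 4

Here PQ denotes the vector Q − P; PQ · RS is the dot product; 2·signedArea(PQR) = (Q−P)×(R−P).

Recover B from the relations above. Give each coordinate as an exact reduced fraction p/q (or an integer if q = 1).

B = (5, 2)

1. B_x = 5  [2·signedArea(BAD) = -6 ∩ BD · AC = -27]
2. B_y = 2  [2·signedArea(BAD) = -6 ∩ BD · AC = -27]
   → B = (5, 2)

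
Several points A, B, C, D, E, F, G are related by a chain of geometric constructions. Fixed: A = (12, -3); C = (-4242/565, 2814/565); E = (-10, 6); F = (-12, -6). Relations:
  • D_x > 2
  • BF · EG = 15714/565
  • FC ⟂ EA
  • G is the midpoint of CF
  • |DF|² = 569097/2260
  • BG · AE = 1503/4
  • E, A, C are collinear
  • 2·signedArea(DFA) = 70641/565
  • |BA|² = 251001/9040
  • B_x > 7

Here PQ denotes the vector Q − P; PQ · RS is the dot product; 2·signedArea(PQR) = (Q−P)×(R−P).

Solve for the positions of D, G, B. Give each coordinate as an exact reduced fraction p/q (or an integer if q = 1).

1. D_x = 1269/565  [line -3·x + 24·y + -9621/565 = 0 ∩ |DF|² = 569097/2260]
2. D_y = 1119/1130  [line -3·x + 24·y + -9621/565 = 0 ∩ |DF|² = 569097/2260]
   → D = (1269/565, 1119/1130)
3. G_x = -5511/565  [G is the midpoint of CF]
4. G_y = -288/565  [G is the midpoint of CF]
   → G = (-5511/565, -288/565)
5. B_x = 8049/1130  [BG · AE = 1503/4 ∩ BF · EG = 15714/565]
6. B_y = -2271/2260  [BG · AE = 1503/4 ∩ BF · EG = 15714/565]
   → B = (8049/1130, -2271/2260)

B = (8049/1130, -2271/2260)
D = (1269/565, 1119/1130)
G = (-5511/565, -288/565)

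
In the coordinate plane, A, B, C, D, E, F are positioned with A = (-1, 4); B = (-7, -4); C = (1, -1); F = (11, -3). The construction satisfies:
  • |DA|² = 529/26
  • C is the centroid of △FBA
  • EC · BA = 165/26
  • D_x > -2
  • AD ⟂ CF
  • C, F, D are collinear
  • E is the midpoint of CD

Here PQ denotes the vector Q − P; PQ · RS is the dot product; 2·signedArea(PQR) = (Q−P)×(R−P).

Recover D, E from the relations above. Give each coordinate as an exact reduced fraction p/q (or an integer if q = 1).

D = (-49/26, -11/26)
E = (-23/52, -37/52)

1. D_x = -49/26  [C, F, D are collinear ∩ AD ⟂ CF]
2. D_y = -11/26  [C, F, D are collinear ∩ AD ⟂ CF]
   → D = (-49/26, -11/26)
3. E_x = -23/52  [E is the midpoint of CD]
4. E_y = -37/52  [E is the midpoint of CD]
   → E = (-23/52, -37/52)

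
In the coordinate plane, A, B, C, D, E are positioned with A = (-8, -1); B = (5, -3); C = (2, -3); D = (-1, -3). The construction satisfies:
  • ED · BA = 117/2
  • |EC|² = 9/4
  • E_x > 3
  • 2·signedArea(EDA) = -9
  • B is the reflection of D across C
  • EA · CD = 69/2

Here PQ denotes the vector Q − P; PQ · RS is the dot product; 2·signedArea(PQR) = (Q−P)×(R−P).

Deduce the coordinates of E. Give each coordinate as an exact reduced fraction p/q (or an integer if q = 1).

E = (7/2, -3)

1. E_x = 7/2  [2·signedArea(EDA) = -9 ∩ ED · BA = 117/2]
2. E_y = -3  [2·signedArea(EDA) = -9 ∩ ED · BA = 117/2]
   → E = (7/2, -3)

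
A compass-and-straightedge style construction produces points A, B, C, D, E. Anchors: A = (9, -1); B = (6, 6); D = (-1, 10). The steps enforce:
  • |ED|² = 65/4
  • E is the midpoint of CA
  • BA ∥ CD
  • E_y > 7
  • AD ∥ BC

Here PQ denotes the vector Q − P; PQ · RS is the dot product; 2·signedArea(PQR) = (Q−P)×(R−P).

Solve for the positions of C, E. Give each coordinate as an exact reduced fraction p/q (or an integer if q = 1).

1. C_x = -4  [BA ∥ CD ∩ AD ∥ BC]
2. C_y = 17  [BA ∥ CD ∩ AD ∥ BC]
   → C = (-4, 17)
3. E_x = 5/2  [E is the midpoint of CA]
4. E_y = 8  [E is the midpoint of CA]
   → E = (5/2, 8)

C = (-4, 17)
E = (5/2, 8)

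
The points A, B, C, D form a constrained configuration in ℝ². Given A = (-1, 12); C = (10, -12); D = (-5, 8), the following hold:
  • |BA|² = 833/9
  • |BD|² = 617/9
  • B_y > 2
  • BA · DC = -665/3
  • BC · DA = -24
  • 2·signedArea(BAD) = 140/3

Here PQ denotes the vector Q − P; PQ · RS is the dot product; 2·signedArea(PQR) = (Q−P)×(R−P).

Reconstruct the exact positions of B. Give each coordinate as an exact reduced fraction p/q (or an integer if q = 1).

B = (4/3, 8/3)

1. B_x = 4/3  [2·signedArea(BAD) = 140/3 ∩ BC · DA = -24]
2. B_y = 8/3  [2·signedArea(BAD) = 140/3 ∩ BC · DA = -24]
   → B = (4/3, 8/3)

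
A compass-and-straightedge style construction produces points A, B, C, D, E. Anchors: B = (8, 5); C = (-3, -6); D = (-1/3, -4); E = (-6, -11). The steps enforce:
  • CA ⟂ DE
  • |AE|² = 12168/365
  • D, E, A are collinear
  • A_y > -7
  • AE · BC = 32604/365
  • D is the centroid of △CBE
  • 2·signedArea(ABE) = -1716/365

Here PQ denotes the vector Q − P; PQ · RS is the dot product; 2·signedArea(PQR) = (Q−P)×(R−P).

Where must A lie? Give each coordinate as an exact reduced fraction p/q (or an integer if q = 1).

1. A_x = -864/365  [D, E, A are collinear ∩ CA ⟂ DE]
2. A_y = -2377/365  [D, E, A are collinear ∩ CA ⟂ DE]
   → A = (-864/365, -2377/365)

A = (-864/365, -2377/365)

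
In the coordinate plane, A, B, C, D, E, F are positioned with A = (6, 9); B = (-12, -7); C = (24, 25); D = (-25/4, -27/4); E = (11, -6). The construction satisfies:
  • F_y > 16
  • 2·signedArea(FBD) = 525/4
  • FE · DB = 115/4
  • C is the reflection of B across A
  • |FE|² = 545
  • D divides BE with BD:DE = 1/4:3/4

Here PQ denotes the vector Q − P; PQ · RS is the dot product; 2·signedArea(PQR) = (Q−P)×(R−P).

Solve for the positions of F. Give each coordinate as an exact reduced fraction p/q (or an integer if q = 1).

F = (15, 17)

1. F_x = 15  [FE · DB = 115/4 ∩ 2·signedArea(FBD) = 525/4]
2. F_y = 17  [FE · DB = 115/4 ∩ 2·signedArea(FBD) = 525/4]
   → F = (15, 17)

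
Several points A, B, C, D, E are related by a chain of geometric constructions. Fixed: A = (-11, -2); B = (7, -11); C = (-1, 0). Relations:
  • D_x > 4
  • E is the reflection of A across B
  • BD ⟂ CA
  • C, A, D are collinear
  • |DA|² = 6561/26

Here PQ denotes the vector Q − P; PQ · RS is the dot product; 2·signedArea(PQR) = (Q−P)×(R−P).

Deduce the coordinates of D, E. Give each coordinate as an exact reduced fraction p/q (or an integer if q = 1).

1. D_x = 119/26  [C, A, D are collinear ∩ BD ⟂ CA]
2. D_y = 29/26  [C, A, D are collinear ∩ BD ⟂ CA]
   → D = (119/26, 29/26)
3. E_x = 25  [E is the reflection of A across B]
4. E_y = -20  [E is the reflection of A across B]
   → E = (25, -20)

D = (119/26, 29/26)
E = (25, -20)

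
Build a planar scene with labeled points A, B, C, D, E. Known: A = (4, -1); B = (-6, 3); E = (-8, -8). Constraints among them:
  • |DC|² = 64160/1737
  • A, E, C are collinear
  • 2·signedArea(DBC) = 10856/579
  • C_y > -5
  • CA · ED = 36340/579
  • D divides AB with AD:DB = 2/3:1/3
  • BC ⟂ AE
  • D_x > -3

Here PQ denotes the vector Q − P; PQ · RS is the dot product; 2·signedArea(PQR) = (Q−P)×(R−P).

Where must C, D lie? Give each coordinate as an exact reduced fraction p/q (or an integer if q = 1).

C = (-332/193, -837/193)
D = (-8/3, 5/3)

1. C_x = -332/193  [A, E, C are collinear ∩ BC ⟂ AE]
2. C_y = -837/193  [A, E, C are collinear ∩ BC ⟂ AE]
   → C = (-332/193, -837/193)
3. D_x = -8/3  [D divides AB with AD:DB = 2/3:1/3]
4. D_y = 5/3  [D divides AB with AD:DB = 2/3:1/3]
   → D = (-8/3, 5/3)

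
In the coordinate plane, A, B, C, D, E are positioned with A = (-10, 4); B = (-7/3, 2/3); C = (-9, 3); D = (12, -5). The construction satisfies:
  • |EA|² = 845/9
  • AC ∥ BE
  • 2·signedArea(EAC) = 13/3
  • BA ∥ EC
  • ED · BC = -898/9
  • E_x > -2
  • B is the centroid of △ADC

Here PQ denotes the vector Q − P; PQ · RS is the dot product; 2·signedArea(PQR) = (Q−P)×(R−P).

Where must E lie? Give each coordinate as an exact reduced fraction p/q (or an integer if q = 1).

E = (-4/3, -1/3)

1. E_x = -4/3  [BA ∥ EC ∩ AC ∥ BE]
2. E_y = -1/3  [BA ∥ EC ∩ AC ∥ BE]
   → E = (-4/3, -1/3)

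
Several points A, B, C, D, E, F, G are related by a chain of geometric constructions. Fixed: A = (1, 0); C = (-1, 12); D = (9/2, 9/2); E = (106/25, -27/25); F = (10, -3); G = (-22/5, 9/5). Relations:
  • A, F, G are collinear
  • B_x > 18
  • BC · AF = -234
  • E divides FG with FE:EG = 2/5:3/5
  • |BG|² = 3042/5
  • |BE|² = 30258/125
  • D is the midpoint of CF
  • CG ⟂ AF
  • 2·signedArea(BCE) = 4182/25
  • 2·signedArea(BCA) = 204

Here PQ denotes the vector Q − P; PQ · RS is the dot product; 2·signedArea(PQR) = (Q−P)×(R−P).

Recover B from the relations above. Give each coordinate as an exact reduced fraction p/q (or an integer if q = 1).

B = (19, -6)

1. B_x = 19  [2·signedArea(BCA) = 204 ∩ 2·signedArea(BCE) = 4182/25]
2. B_y = -6  [2·signedArea(BCA) = 204 ∩ 2·signedArea(BCE) = 4182/25]
   → B = (19, -6)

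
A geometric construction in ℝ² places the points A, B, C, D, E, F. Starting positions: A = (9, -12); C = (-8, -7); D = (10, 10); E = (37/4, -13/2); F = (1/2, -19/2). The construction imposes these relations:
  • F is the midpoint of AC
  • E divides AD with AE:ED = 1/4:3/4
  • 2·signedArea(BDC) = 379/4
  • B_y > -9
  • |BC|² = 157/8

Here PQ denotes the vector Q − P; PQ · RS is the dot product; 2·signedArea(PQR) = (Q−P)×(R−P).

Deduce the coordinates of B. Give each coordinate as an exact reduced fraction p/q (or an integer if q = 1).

B = (-15/4, -33/4)

1. B_x = -15/4  [line 17·x + -18·y + -339/4 = 0 ∩ |BC|² = 157/8]
2. B_y = -33/4  [line 17·x + -18·y + -339/4 = 0 ∩ |BC|² = 157/8]
   → B = (-15/4, -33/4)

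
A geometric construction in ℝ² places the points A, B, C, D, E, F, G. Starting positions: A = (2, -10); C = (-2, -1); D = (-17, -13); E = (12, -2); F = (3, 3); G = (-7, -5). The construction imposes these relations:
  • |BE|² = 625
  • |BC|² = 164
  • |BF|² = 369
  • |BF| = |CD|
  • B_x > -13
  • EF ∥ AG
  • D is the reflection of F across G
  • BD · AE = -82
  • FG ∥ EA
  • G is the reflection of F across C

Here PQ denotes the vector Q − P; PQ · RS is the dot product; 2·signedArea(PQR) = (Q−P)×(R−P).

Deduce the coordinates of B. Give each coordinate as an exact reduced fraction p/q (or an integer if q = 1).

1. B_x = -12  [line -10·x + -8·y + -192 = 0 ∩ |BF|² = 369]
2. B_y = -9  [line -10·x + -8·y + -192 = 0 ∩ |BF|² = 369]
   → B = (-12, -9)

B = (-12, -9)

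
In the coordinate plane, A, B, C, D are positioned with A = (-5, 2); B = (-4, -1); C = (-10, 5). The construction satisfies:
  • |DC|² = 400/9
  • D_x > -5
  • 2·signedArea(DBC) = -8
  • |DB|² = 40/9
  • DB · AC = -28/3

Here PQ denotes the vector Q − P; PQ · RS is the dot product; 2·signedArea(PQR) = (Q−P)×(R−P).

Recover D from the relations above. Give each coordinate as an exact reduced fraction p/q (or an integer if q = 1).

1. D_x = -14/3  [DB · AC = -28/3 ∩ 2·signedArea(DBC) = -8]
2. D_y = 1  [DB · AC = -28/3 ∩ 2·signedArea(DBC) = -8]
   → D = (-14/3, 1)

D = (-14/3, 1)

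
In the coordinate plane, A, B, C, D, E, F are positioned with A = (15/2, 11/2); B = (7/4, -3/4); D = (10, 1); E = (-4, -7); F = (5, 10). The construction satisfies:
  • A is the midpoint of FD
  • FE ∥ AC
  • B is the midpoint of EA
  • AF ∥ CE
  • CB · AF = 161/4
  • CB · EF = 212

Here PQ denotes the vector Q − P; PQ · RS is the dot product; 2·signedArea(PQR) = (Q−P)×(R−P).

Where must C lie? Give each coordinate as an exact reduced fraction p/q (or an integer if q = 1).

C = (-3/2, -23/2)

1. C_x = -3/2  [AF ∥ CE ∩ FE ∥ AC]
2. C_y = -23/2  [AF ∥ CE ∩ FE ∥ AC]
   → C = (-3/2, -23/2)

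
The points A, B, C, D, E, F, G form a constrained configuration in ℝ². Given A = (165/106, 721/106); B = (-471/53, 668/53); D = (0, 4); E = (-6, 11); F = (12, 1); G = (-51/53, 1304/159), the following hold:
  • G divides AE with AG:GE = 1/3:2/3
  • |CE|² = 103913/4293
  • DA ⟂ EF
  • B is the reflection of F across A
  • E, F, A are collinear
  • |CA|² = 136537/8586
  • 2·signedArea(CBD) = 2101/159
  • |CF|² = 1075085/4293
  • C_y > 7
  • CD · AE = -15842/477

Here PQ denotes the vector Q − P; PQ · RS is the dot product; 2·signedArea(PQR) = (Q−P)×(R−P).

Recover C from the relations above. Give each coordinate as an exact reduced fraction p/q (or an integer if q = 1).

1. C_x = -123/53  [2·signedArea(CBD) = 2101/159 ∩ CD · AE = -15842/477]
2. C_y = 3689/477  [2·signedArea(CBD) = 2101/159 ∩ CD · AE = -15842/477]
   → C = (-123/53, 3689/477)

C = (-123/53, 3689/477)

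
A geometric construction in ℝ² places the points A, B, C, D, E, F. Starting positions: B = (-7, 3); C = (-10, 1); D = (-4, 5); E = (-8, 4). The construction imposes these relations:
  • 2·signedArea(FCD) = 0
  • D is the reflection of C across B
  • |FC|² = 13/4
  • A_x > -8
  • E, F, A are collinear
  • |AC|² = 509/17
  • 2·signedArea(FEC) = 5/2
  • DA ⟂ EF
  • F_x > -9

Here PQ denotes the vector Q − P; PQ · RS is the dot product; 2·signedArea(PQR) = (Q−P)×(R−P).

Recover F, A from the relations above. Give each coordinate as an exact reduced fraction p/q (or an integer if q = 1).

A = (-128/17, 100/17)
F = (-17/2, 2)

1. F_x = -17/2  [2·signedArea(FCD) = 0 ∩ 2·signedArea(FEC) = 5/2]
2. F_y = 2  [2·signedArea(FCD) = 0 ∩ 2·signedArea(FEC) = 5/2]
   → F = (-17/2, 2)
3. A_x = -128/17  [E, F, A are collinear ∩ DA ⟂ EF]
4. A_y = 100/17  [E, F, A are collinear ∩ DA ⟂ EF]
   → A = (-128/17, 100/17)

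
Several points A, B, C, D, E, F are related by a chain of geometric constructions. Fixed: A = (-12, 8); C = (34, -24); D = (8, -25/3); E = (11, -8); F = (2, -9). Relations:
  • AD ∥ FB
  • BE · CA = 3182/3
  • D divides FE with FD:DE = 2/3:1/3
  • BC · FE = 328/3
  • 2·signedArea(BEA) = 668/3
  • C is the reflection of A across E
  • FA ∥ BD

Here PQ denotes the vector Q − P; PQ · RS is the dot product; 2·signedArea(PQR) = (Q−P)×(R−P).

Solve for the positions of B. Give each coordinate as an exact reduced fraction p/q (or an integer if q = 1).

1. B_x = 22  [FA ∥ BD ∩ AD ∥ FB]
2. B_y = -76/3  [FA ∥ BD ∩ AD ∥ FB]
   → B = (22, -76/3)

B = (22, -76/3)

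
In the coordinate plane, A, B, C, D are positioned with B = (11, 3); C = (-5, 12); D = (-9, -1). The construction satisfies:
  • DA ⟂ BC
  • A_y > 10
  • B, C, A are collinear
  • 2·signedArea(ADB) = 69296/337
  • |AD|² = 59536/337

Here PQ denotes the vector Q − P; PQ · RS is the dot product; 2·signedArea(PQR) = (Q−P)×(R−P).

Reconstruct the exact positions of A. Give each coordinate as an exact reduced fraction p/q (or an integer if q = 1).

A = (-837/337, 3567/337)

1. A_x = -837/337  [B, C, A are collinear ∩ DA ⟂ BC]
2. A_y = 3567/337  [B, C, A are collinear ∩ DA ⟂ BC]
   → A = (-837/337, 3567/337)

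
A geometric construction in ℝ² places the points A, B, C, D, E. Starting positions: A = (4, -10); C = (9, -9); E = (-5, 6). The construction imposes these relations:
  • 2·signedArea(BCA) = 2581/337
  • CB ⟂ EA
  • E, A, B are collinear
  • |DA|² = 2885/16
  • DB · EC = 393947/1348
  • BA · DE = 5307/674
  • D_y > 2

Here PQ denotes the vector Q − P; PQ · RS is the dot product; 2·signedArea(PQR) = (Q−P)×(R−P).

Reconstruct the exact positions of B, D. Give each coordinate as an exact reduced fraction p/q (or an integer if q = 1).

B = (1609/337, -3834/337)
D = (-3/2, 9/4)

1. B_x = 1609/337  [E, A, B are collinear ∩ CB ⟂ EA]
2. B_y = -3834/337  [E, A, B are collinear ∩ CB ⟂ EA]
   → B = (1609/337, -3834/337)
3. D_x = -3/2  [DB · EC = 393947/1348 ∩ BA · DE = 5307/674]
4. D_y = 9/4  [DB · EC = 393947/1348 ∩ BA · DE = 5307/674]
   → D = (-3/2, 9/4)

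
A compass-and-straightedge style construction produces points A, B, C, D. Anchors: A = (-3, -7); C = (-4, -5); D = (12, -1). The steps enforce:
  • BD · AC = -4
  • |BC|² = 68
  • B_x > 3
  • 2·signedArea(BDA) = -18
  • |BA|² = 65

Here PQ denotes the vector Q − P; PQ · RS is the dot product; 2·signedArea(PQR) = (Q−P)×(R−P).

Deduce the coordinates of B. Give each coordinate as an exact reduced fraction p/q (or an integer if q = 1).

1. B_x = 4  [BD · AC = -4 ∩ 2·signedArea(BDA) = -18]
2. B_y = -3  [BD · AC = -4 ∩ 2·signedArea(BDA) = -18]
   → B = (4, -3)

B = (4, -3)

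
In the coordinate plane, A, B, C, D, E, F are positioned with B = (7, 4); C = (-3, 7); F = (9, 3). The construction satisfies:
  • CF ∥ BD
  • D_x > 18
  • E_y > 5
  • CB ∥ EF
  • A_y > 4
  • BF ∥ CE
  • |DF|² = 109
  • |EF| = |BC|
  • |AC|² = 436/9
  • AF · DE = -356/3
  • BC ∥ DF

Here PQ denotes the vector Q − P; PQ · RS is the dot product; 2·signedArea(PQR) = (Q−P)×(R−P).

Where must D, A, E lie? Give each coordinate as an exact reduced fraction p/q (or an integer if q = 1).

A = (11/3, 5)
D = (19, 0)
E = (-1, 6)

1. D_x = 19  [BC ∥ DF ∩ CF ∥ BD]
2. D_y = 0  [BC ∥ DF ∩ CF ∥ BD]
   → D = (19, 0)
3. E_x = -1  [CB ∥ EF ∩ BF ∥ CE]
4. E_y = 6  [CB ∥ EF ∩ BF ∥ CE]
   → E = (-1, 6)
5. A_x = 11/3  [line 20·x + -6·y + -130/3 = 0 ∩ |AC|² = 436/9]
6. A_y = 5  [line 20·x + -6·y + -130/3 = 0 ∩ |AC|² = 436/9]
   → A = (11/3, 5)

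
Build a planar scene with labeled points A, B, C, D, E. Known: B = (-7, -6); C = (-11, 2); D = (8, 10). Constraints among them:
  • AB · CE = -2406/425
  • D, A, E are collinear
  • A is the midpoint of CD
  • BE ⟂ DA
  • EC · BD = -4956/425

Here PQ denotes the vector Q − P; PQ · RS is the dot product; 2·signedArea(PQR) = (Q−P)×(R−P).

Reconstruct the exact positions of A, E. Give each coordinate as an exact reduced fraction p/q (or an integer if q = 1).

A = (-3/2, 6)
E = (-4447/425, 946/425)

1. A_x = -3/2  [A is the midpoint of CD]
2. A_y = 6  [A is the midpoint of CD]
   → A = (-3/2, 6)
3. E_x = -4447/425  [D, A, E are collinear ∩ BE ⟂ DA]
4. E_y = 946/425  [D, A, E are collinear ∩ BE ⟂ DA]
   → E = (-4447/425, 946/425)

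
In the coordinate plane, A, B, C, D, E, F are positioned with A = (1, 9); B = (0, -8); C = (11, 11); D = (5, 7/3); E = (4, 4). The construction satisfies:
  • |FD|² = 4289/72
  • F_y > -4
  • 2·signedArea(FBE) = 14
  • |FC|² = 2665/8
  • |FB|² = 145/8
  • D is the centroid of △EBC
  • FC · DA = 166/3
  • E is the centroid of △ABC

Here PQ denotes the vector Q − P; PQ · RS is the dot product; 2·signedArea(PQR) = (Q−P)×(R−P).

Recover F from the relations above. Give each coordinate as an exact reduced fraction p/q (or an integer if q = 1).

1. F_x = 1/4  [2·signedArea(FBE) = 14 ∩ FC · DA = 166/3]
2. F_y = -15/4  [2·signedArea(FBE) = 14 ∩ FC · DA = 166/3]
   → F = (1/4, -15/4)

F = (1/4, -15/4)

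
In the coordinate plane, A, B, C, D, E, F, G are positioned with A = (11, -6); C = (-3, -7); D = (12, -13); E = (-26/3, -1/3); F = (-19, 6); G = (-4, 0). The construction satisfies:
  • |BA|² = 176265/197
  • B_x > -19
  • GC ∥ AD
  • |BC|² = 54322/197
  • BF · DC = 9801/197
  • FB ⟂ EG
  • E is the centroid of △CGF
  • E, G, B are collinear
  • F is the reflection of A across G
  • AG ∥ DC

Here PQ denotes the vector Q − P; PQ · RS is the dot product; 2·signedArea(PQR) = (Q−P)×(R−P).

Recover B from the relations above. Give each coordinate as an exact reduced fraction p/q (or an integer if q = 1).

B = (-3644/197, -204/197)

1. B_x = -3644/197  [E, G, B are collinear ∩ FB ⟂ EG]
2. B_y = -204/197  [E, G, B are collinear ∩ FB ⟂ EG]
   → B = (-3644/197, -204/197)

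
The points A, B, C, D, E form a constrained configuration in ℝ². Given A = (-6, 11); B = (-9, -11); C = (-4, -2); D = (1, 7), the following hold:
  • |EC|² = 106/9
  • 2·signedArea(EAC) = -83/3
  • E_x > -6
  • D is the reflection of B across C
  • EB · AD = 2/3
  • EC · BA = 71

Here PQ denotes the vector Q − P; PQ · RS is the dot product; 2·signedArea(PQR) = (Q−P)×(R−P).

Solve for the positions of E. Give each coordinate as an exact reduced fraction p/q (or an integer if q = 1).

E = (-17/3, -5)

1. E_x = -17/3  [2·signedArea(EAC) = -83/3 ∩ EC · BA = 71]
2. E_y = -5  [2·signedArea(EAC) = -83/3 ∩ EC · BA = 71]
   → E = (-17/3, -5)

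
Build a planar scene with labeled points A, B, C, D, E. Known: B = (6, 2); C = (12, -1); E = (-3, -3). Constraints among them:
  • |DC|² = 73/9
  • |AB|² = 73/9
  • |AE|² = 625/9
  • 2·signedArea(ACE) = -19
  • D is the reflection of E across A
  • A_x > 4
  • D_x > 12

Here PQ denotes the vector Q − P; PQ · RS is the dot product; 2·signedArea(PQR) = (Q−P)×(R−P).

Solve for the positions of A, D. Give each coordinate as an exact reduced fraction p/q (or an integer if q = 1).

1. A_x = 5  [line 2·x + -15·y + -20 = 0 ∩ |AE|² = 625/9]
2. A_y = -2/3  [line 2·x + -15·y + -20 = 0 ∩ |AE|² = 625/9]
   → A = (5, -2/3)
3. D_x = 13  [D is the reflection of E across A]
4. D_y = 5/3  [D is the reflection of E across A]
   → D = (13, 5/3)

A = (5, -2/3)
D = (13, 5/3)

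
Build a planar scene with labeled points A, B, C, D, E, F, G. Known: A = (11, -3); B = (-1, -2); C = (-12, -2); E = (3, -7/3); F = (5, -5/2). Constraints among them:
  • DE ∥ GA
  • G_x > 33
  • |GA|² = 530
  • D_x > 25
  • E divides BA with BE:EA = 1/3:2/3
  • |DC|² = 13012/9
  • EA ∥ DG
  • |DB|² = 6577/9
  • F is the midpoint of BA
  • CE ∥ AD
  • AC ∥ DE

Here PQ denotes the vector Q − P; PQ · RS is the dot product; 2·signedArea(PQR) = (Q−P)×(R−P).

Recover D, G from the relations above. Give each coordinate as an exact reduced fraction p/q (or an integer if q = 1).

D = (26, -10/3)
G = (34, -4)

1. D_x = 26  [AC ∥ DE ∩ CE ∥ AD]
2. D_y = -10/3  [AC ∥ DE ∩ CE ∥ AD]
   → D = (26, -10/3)
3. G_x = 34  [DE ∥ GA ∩ EA ∥ DG]
4. G_y = -4  [DE ∥ GA ∩ EA ∥ DG]
   → G = (34, -4)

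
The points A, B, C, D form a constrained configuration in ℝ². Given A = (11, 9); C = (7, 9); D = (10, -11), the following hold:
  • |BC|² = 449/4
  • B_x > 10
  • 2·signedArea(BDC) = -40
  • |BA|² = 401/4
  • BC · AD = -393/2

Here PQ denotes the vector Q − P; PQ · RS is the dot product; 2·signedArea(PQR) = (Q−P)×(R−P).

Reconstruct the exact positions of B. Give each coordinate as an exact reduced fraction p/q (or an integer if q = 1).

1. B_x = 21/2  [2·signedArea(BDC) = -40 ∩ BC · AD = -393/2]
2. B_y = -1  [2·signedArea(BDC) = -40 ∩ BC · AD = -393/2]
   → B = (21/2, -1)

B = (21/2, -1)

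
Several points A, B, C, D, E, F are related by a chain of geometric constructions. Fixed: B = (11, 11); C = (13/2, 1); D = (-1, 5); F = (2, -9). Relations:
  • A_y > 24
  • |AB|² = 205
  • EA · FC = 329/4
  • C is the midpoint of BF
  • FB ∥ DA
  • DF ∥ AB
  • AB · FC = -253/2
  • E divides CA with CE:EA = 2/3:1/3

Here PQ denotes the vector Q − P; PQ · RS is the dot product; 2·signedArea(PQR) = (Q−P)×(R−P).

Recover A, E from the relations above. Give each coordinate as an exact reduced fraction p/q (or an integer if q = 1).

1. A_x = 8  [DF ∥ AB ∩ FB ∥ DA]
2. A_y = 25  [DF ∥ AB ∩ FB ∥ DA]
   → A = (8, 25)
3. E_x = 15/2  [E divides CA with CE:EA = 2/3:1/3]
4. E_y = 17  [E divides CA with CE:EA = 2/3:1/3]
   → E = (15/2, 17)

A = (8, 25)
E = (15/2, 17)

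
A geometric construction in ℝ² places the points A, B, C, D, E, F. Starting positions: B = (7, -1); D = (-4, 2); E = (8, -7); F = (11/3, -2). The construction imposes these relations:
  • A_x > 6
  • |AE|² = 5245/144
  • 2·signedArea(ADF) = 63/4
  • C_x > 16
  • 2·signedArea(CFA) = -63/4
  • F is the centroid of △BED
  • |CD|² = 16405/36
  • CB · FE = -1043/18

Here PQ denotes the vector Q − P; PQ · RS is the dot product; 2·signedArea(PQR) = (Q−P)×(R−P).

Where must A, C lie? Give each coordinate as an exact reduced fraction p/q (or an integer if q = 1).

1. C_x = 49/3  [line -13/3·x + 5·y + 1679/18 = 0 ∩ |CD|² = 16405/36]
2. C_y = -9/2  [line -13/3·x + 5·y + 1679/18 = 0 ∩ |CD|² = 16405/36]
   → C = (49/3, -9/2)
3. A_x = 37/6  [2·signedArea(ADF) = 63/4 ∩ 2·signedArea(CFA) = -63/4]
4. A_y = -5/4  [2·signedArea(ADF) = 63/4 ∩ 2·signedArea(CFA) = -63/4]
   → A = (37/6, -5/4)

A = (37/6, -5/4)
C = (49/3, -9/2)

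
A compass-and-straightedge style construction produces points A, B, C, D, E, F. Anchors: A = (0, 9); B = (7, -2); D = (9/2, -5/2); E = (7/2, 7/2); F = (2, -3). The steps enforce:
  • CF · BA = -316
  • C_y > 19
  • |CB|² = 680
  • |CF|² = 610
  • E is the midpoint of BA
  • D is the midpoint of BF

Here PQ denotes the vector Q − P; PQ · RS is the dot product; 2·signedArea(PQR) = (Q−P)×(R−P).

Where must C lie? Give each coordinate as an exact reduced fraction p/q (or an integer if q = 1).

1. C_x = -7  [line 7·x + -11·y + 269 = 0 ∩ |CF|² = 610]
2. C_y = 20  [line 7·x + -11·y + 269 = 0 ∩ |CF|² = 610]
   → C = (-7, 20)

C = (-7, 20)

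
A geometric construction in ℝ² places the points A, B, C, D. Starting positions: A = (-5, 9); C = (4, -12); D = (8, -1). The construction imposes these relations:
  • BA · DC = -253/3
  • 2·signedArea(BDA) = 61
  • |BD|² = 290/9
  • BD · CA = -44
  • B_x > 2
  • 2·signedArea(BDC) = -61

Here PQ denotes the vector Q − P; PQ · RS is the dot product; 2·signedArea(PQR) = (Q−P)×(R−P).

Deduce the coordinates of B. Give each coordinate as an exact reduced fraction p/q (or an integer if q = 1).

1. B_x = 7/3  [2·signedArea(BDC) = -61 ∩ BA · DC = -253/3]
2. B_y = -4/3  [2·signedArea(BDC) = -61 ∩ BA · DC = -253/3]
   → B = (7/3, -4/3)

B = (7/3, -4/3)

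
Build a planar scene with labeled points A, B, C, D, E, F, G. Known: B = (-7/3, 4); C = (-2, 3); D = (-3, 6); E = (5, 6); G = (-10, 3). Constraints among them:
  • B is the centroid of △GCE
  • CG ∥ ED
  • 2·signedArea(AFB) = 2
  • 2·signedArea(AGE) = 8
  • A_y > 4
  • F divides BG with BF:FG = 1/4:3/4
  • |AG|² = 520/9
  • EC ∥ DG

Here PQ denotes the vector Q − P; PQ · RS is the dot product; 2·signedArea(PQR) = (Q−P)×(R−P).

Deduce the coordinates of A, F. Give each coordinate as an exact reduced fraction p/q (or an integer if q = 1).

1. A_x = -8/3  [line -3·x + 15·y + -83 = 0 ∩ |AG|² = 520/9]
2. A_y = 5  [line -3·x + 15·y + -83 = 0 ∩ |AG|² = 520/9]
   → A = (-8/3, 5)
3. F_x = -17/4  [F divides BG with BF:FG = 1/4:3/4]
4. F_y = 15/4  [F divides BG with BF:FG = 1/4:3/4]
   → F = (-17/4, 15/4)

A = (-8/3, 5)
F = (-17/4, 15/4)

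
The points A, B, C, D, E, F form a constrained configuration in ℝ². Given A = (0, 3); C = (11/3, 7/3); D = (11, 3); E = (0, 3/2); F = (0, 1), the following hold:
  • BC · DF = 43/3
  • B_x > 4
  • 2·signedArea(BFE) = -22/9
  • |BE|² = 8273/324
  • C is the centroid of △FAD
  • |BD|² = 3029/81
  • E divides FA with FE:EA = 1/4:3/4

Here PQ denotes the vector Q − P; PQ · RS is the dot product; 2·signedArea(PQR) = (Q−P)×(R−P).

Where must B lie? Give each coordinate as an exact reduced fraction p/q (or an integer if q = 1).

B = (44/9, 25/9)

1. B_x = 44/9  [2·signedArea(BFE) = -22/9 ∩ BC · DF = 43/3]
2. B_y = 25/9  [2·signedArea(BFE) = -22/9 ∩ BC · DF = 43/3]
   → B = (44/9, 25/9)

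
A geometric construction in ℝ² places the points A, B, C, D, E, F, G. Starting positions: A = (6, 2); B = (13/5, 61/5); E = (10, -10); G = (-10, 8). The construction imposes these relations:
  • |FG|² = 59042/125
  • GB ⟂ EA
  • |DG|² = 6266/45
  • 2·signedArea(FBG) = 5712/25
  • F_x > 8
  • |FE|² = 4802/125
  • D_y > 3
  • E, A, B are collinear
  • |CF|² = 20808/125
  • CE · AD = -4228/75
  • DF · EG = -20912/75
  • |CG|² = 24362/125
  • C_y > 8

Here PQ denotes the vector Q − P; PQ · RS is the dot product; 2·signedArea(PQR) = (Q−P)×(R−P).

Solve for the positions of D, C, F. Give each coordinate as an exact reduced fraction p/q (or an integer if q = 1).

1. F_x = 201/25  [line 21/5·x + -63/5·y + -2142/25 = 0 ∩ |FE|² = 4802/125]
2. F_y = -103/25  [line 21/5·x + -63/5·y + -2142/25 = 0 ∩ |FE|² = 4802/125]
   → F = (201/25, -103/25)
3. D_x = 13/15  [line 20·x + -18·y + 658/15 = 0 ∩ |DG|² = 6266/45]
4. D_y = 17/5  [line 20·x + -18·y + 658/15 = 0 ∩ |DG|² = 6266/45]
   → D = (13/15, 17/5)
5. C_x = 99/25  [line 77/15·x + -7/5·y + -224/25 = 0 ∩ |CG|² = 24362/125]
6. C_y = 203/25  [line 77/15·x + -7/5·y + -224/25 = 0 ∩ |CG|² = 24362/125]
   → C = (99/25, 203/25)

C = (99/25, 203/25)
D = (13/15, 17/5)
F = (201/25, -103/25)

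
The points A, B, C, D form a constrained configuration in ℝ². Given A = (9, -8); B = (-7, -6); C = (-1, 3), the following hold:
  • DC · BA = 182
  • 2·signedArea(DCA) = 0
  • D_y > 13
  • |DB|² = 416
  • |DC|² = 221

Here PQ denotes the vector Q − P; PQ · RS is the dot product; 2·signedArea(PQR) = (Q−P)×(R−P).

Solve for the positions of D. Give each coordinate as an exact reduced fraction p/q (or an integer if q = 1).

D = (-11, 14)

1. D_x = -11  [2·signedArea(DCA) = 0 ∩ DC · BA = 182]
2. D_y = 14  [2·signedArea(DCA) = 0 ∩ DC · BA = 182]
   → D = (-11, 14)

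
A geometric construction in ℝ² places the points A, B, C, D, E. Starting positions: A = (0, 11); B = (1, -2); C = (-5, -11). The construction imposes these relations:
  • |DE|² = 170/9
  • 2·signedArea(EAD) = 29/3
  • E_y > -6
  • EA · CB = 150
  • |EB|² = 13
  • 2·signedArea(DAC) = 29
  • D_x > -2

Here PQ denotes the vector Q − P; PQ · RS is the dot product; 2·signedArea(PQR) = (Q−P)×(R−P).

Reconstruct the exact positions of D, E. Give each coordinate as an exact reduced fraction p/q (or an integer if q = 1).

D = (-4/3, -2/3)
E = (-1, -5)

1. E_x = -1  [line -6·x + -9·y + -51 = 0 ∩ |EB|² = 13]
2. E_y = -5  [line -6·x + -9·y + -51 = 0 ∩ |EB|² = 13]
   → E = (-1, -5)
3. D_x = -4/3  [2·signedArea(DAC) = 29 ∩ 2·signedArea(EAD) = 29/3]
4. D_y = -2/3  [2·signedArea(DAC) = 29 ∩ 2·signedArea(EAD) = 29/3]
   → D = (-4/3, -2/3)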